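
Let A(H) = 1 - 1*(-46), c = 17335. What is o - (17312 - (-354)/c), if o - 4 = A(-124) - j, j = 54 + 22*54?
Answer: -320749859/17335 ≈ -18503.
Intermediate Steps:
A(H) = 47 (A(H) = 1 + 46 = 47)
j = 1242 (j = 54 + 1188 = 1242)
o = -1191 (o = 4 + (47 - 1*1242) = 4 + (47 - 1242) = 4 - 1195 = -1191)
o - (17312 - (-354)/c) = -1191 - (17312 - (-354)/17335) = -1191 - (17312 - 1*(-354/17335)) = -1191 - (17312 + 354/17335) = -1191 - 1*300103874/17335 = -1191 - 300103874/17335 = -320749859/17335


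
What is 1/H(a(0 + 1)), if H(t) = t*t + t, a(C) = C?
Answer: 1/2 ≈ 0.50000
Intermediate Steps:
H(t) = t + t**2 (H(t) = t**2 + t = t + t**2)
1/H(a(0 + 1)) = 1/((0 + 1)*(1 + (0 + 1))) = 1/(1*(1 + 1)) = 1/(1*2) = 1/2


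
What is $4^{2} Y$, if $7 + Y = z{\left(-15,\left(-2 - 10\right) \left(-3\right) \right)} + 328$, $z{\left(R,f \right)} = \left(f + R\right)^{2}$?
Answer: $12192$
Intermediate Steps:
$z{\left(R,f \right)} = \left(R + f\right)^{2}$
$Y = 762$ ($Y = -7 + \left(\left(-15 + \left(-2 - 10\right) \left(-3\right)\right)^{2} + 328\right) = -7 + \left(\left(-15 - -36\right)^{2} + 328\right) = -7 + \left(\left(-15 + 36\right)^{2} + 328\right) = -7 + \left(21^{2} + 328\right) = -7 + \left(441 + 328\right) = -7 + 769 = 762$)
$4^{2} Y = 4^{2} \cdot 762 = 16 \cdot 762 = 12192$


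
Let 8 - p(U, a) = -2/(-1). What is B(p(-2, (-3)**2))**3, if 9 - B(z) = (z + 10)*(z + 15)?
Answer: -34965783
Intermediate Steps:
p(U, a) = 6 (p(U, a) = 8 - (-2)/(-1) = 8 - (-2)*(-1) = 8 - 1*2 = 8 - 2 = 6)
B(z) = 9 - (10 + z)*(15 + z) (B(z) = 9 - (z + 10)*(z + 15) = 9 - (10 + z)*(15 + z))
B(p(-2, (-3)**2))**3 = (-141 - 1*6**2 - 25*6)**3 = (-141 - 1*36 - 150)**3 = (-141 - 36 - 150)**3 = (-327)**3 = -34965783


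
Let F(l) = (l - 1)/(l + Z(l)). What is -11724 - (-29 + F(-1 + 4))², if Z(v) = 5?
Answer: -200809/16 ≈ -12551.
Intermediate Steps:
F(l) = (-1 + l)/(5 + l) (F(l) = (l - 1)/(l + 5) = (-1 + l)/(5 + l))
-11724 - (-29 + F(-1 + 4))² = -11724 - (-29 + (-1 + (-1 + 4))/(5 + (-1 + 4)))² = -11724 - (-29 + (-1 + 3)/(5 + 3))² = -11724 - (-29 + 2/8)² = -11724 - (-29 + (⅛)*2)² = -11724 - (-29 + ¼)² = -11724 - (-115/4)² = -11724 - 1*13225/16 = -11724 - 13225/16 = -200809/16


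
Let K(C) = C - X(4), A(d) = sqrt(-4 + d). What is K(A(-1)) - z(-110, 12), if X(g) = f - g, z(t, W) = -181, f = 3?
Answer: 182 + I*sqrt(5) ≈ 182.0 + 2.2361*I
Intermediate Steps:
X(g) = 3 - g
K(C) = 1 + C (K(C) = C - (3 - 1*4) = C - (3 - 4) = C - 1*(-1) = C + 1 = 1 + C)
K(A(-1)) - z(-110, 12) = (1 + sqrt(-4 - 1)) - 1*(-181) = (1 + sqrt(-5)) + 181 = (1 + I*sqrt(5)) + 181 = 182 + I*sqrt(5)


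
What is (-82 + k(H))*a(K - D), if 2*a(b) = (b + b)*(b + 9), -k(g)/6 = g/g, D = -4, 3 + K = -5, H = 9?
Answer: 1760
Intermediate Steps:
K = -8 (K = -3 - 5 = -8)
k(g) = -6 (k(g) = -6*g/g = -6*1 = -6)
a(b) = b*(9 + b) (a(b) = ((b + b)*(b + 9))/2 = ((2*b)*(9 + b))/2 = (2*b*(9 + b))/2 = b*(9 + b))
(-82 + k(H))*a(K - D) = (-82 - 6)*((-8 - 1*(-4))*(9 + (-8 - 1*(-4)))) = -88*(-8 + 4)*(9 + (-8 + 4)) = -(-352)*(9 - 4) = -(-352)*5 = -88*(-20) = 1760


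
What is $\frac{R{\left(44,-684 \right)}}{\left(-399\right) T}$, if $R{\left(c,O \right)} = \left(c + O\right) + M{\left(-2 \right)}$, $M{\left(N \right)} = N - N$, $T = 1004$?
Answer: $\frac{160}{100149} \approx 0.0015976$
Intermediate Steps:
$M{\left(N \right)} = 0$
$R{\left(c,O \right)} = O + c$ ($R{\left(c,O \right)} = \left(c + O\right) + 0 = \left(O + c\right) + 0 = O + c$)
$\frac{R{\left(44,-684 \right)}}{\left(-399\right) T} = \frac{-684 + 44}{\left(-399\right) 1004} = - \frac{640}{-400596} = \left(-640\right) \left(- \frac{1}{400596}\right) = \frac{160}{100149}$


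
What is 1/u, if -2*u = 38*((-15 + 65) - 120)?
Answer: 1/1330 ≈ 0.00075188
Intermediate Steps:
u = 1330 (u = -19*((-15 + 65) - 120) = -19*(50 - 120) = -19*(-70) = -1/2*(-2660) = 1330)
1/u = 1/1330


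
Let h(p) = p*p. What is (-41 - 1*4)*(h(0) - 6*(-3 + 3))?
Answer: 0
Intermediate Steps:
h(p) = p²
(-41 - 1*4)*(h(0) - 6*(-3 + 3)) = (-41 - 1*4)*(0² - 6*(-3 + 3)) = (-41 - 4)*(0 - 6*0) = -45*(0 + 0) = -45*0 = 0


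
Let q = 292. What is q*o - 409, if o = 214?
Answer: 62079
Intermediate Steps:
q*o - 409 = 292*214 - 409 = 62488 - 409 = 62079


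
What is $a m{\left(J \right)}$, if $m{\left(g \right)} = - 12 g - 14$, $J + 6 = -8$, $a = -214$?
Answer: $-32956$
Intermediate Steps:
$J = -14$ ($J = -6 - 8 = -14$)
$m{\left(g \right)} = -14 - 12 g$
$a m{\left(J \right)} = - 214 \left(-14 - -168\right) = - 214 \left(-14 + 168\right) = \left(-214\right) 154 = -32956$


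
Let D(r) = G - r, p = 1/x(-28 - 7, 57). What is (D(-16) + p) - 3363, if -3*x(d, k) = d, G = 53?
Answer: -115287/35 ≈ -3293.9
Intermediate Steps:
x(d, k) = -d/3
p = 3/35 (p = 1/(-(-28 - 7)/3) = 1/(-⅓*(-35)) = 1/(35/3) = 3/35 ≈ 0.085714)
D(r) = 53 - r
(D(-16) + p) - 3363 = ((53 - 1*(-16)) + 3/35) - 3363 = ((53 + 16) + 3/35) - 3363 = (69 + 3/35) - 3363 = 2418/35 - 3363 = -115287/35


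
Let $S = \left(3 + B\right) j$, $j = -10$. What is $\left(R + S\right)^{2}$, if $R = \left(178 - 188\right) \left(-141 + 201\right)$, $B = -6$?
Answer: $324900$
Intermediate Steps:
$S = 30$ ($S = \left(3 - 6\right) \left(-10\right) = \left(-3\right) \left(-10\right) = 30$)
$R = -600$ ($R = \left(-10\right) 60 = -600$)
$\left(R + S\right)^{2} = \left(-600 + 30\right)^{2} = \left(-570\right)^{2} = 324900$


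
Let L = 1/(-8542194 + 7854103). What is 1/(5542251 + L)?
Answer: 688091/3813573032840 ≈ 1.8043e-7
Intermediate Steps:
L = -1/688091 (L = 1/(-688091) = -1/688091 ≈ -1.4533e-6)
1/(5542251 + L) = 1/(5542251 - 1/688091) = 1/(3813573032840/688091) = 688091/3813573032840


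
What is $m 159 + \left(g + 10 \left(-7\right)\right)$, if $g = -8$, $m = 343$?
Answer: $54459$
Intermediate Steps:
$m 159 + \left(g + 10 \left(-7\right)\right) = 343 \cdot 159 + \left(-8 + 10 \left(-7\right)\right) = 54537 - 78 = 54459$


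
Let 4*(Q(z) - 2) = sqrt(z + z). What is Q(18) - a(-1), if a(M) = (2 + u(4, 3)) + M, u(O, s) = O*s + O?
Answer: -27/2 ≈ -13.500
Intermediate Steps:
u(O, s) = O + O*s
a(M) = 18 + M (a(M) = (2 + 4*(1 + 3)) + M = (2 + 4*4) + M = (2 + 16) + M = 18 + M)
Q(z) = 2 + sqrt(2)*sqrt(z)/4 (Q(z) = 2 + sqrt(z + z)/4 = 2 + sqrt(2*z)/4 = 2 + (sqrt(2)*sqrt(z))/4 = 2 + sqrt(2)*sqrt(z)/4)
Q(18) - a(-1) = (2 + sqrt(2)*sqrt(18)/4) - (18 - 1) = (2 + sqrt(2)*(3*sqrt(2))/4) - 1*17 = (2 + 3/2) - 17 = 7/2 - 17 = -27/2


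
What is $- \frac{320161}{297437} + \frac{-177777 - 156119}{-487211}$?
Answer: $- \frac{56672936419}{144914578207} \approx -0.39108$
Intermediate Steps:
$- \frac{320161}{297437} + \frac{-177777 - 156119}{-487211} = \left(-320161\right) \frac{1}{297437} - - \frac{333896}{487211} = - \frac{320161}{297437} + \frac{333896}{487211} = - \frac{56672936419}{144914578207}$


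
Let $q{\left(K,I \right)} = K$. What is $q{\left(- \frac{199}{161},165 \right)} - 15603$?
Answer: $- \frac{2512282}{161} \approx -15604.0$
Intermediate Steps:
$q{\left(- \frac{199}{161},165 \right)} - 15603 = - \frac{199}{161} - 15603 = - \frac{2512282}{161}$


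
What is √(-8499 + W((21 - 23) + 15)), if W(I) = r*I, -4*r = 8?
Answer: 5*I*√341 ≈ 92.331*I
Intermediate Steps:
r = -2 (r = -¼*8 = -2)
W(I) = -2*I
√(-8499 + W((21 - 23) + 15)) = √(-8499 - 2*((21 - 23) + 15)) = √(-8499 - 2*(-2 + 15)) = √(-8499 - 2*13) = √(-8499 - 26) = √(-8525) = 5*I*√341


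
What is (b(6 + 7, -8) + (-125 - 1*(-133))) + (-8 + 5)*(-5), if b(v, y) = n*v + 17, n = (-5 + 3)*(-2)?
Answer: 92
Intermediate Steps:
n = 4 (n = -2*(-2) = 4)
b(v, y) = 17 + 4*v (b(v, y) = 4*v + 17 = 17 + 4*v)
(b(6 + 7, -8) + (-125 - 1*(-133))) + (-8 + 5)*(-5) = ((17 + 4*(6 + 7)) + (-125 - 1*(-133))) + (-8 + 5)*(-5) = ((17 + 4*13) + (-125 + 133)) - 3*(-5) = ((17 + 52) + 8) + 15 = (69 + 8) + 15 = 77 + 15 = 92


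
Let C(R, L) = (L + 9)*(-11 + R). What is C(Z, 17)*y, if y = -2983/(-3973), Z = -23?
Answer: -2636972/3973 ≈ -663.72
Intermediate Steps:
C(R, L) = (-11 + R)*(9 + L) (C(R, L) = (9 + L)*(-11 + R) = (-11 + R)*(9 + L))
y = 2983/3973 (y = -2983*(-1/3973) = 2983/3973 ≈ 0.75082)
C(Z, 17)*y = (-99 - 11*17 + 9*(-23) + 17*(-23))*(2983/3973) = (-99 - 187 - 207 - 391)*(2983/3973) = -884*2983/3973 = -2636972/3973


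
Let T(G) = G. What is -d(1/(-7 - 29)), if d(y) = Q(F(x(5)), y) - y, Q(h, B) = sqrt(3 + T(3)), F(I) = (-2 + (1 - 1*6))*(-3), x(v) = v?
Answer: -1/36 - sqrt(6) ≈ -2.4773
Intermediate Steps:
F(I) = 21 (F(I) = (-2 + (1 - 6))*(-3) = (-2 - 5)*(-3) = -7*(-3) = 21)
Q(h, B) = sqrt(6) (Q(h, B) = sqrt(3 + 3) = sqrt(6))
d(y) = sqrt(6) - y
-d(1/(-7 - 29)) = -(sqrt(6) - 1/(-7 - 29)) = -(sqrt(6) - 1/(-36)) = -(sqrt(6) - 1*(-1/36)) = -(sqrt(6) + 1/36) = -(1/36 + sqrt(6)) = -1/36 - sqrt(6)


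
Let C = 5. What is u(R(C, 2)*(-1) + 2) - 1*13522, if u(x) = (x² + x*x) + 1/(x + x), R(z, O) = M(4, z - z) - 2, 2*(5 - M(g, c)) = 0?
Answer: -27041/2 ≈ -13521.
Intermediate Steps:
M(g, c) = 5 (M(g, c) = 5 - ½*0 = 5 + 0 = 5)
R(z, O) = 3 (R(z, O) = 5 - 2 = 3)
u(x) = 1/(2*x) + 2*x² (u(x) = (x² + x²) + 1/(2*x) = 2*x² + 1/(2*x) = 1/(2*x) + 2*x²)
u(R(C, 2)*(-1) + 2) - 1*13522 = (1 + 4*(3*(-1) + 2)³)/(2*(3*(-1) + 2)) - 1*13522 = (1 + 4*(-3 + 2)³)/(2*(-3 + 2)) - 13522 = (½)*(1 + 4*(-1)³)/(-1) - 13522 = (½)*(-1)*(1 + 4*(-1)) - 13522 = (½)*(-1)*(1 - 4) - 13522 = (½)*(-1)*(-3) - 13522 = 3/2 - 13522 = -27041/2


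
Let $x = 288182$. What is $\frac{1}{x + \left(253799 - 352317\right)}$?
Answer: $\frac{1}{189664} \approx 5.2725 \cdot 10^{-6}$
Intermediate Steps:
$\frac{1}{x + \left(253799 - 352317\right)} = \frac{1}{288182 + \left(253799 - 352317\right)} = \frac{1}{288182 - 98518} = \frac{1}{189664}$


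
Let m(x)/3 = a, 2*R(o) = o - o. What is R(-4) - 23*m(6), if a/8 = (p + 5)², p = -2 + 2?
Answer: -13800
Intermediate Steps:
p = 0
R(o) = 0 (R(o) = (o - o)/2 = (½)*0 = 0)
a = 200 (a = 8*(0 + 5)² = 8*5² = 8*25 = 200)
m(x) = 600 (m(x) = 3*200 = 600)
R(-4) - 23*m(6) = 0 - 23*600 = 0 - 13800 = -13800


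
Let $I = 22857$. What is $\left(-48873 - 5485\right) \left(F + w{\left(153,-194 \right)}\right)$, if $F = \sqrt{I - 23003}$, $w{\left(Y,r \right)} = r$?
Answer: $10545452 - 54358 i \sqrt{146} \approx 1.0545 \cdot 10^{7} - 6.5681 \cdot 10^{5} i$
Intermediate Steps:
$F = i \sqrt{146}$ ($F = \sqrt{22857 - 23003} = \sqrt{-146} = i \sqrt{146} \approx 12.083 i$)
$\left(-48873 - 5485\right) \left(F + w{\left(153,-194 \right)}\right) = \left(-48873 - 5485\right) \left(i \sqrt{146} - 194\right) = - 54358 \left(-194 + i \sqrt{146}\right) = 10545452 - 54358 i \sqrt{146}$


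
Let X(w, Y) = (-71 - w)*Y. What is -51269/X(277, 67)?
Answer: 51269/23316 ≈ 2.1989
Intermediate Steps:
X(w, Y) = Y*(-71 - w)
-51269/X(277, 67) = -51269*(-1/(67*(71 + 277))) = -51269/((-1*67*348)) = -51269/(-23316) = -51269*(-1/23316) = 51269/23316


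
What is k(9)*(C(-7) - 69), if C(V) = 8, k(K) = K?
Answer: -549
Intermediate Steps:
k(9)*(C(-7) - 69) = 9*(8 - 69) = 9*(-61) = -549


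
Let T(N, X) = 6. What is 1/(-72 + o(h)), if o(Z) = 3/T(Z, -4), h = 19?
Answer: -2/143 ≈ -0.013986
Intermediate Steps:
o(Z) = ½ (o(Z) = 3/6 = 3*(⅙) = ½)
1/(-72 + o(h)) = 1/(-72 + ½) = 1/(-143/2) = -2/143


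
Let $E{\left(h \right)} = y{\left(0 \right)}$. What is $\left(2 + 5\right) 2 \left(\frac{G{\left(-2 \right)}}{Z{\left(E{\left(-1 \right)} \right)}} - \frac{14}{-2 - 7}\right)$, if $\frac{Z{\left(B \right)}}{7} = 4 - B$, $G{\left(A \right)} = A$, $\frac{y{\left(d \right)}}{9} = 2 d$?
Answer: $\frac{187}{9} \approx 20.778$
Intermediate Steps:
$y{\left(d \right)} = 18 d$ ($y{\left(d \right)} = 9 \cdot 2 d = 18 d$)
$E{\left(h \right)} = 0$ ($E{\left(h \right)} = 18 \cdot 0 = 0$)
$Z{\left(B \right)} = 28 - 7 B$ ($Z{\left(B \right)} = 7 \left(4 - B\right) = 28 - 7 B$)
$\left(2 + 5\right) 2 \left(\frac{G{\left(-2 \right)}}{Z{\left(E{\left(-1 \right)} \right)}} - \frac{14}{-2 - 7}\right) = \left(2 + 5\right) 2 \left(- \frac{2}{28 - 0} - \frac{14}{-2 - 7}\right) = 7 \cdot 2 \left(- \frac{2}{28 + 0} - \frac{14}{-2 - 7}\right) = 14 \left(- \frac{2}{28} - \frac{14}{-9}\right) = 14 \left(\left(-2\right) \frac{1}{28} - - \frac{14}{9}\right) = 14 \left(- \frac{1}{14} + \frac{14}{9}\right) = 14 \cdot \frac{187}{126} = \frac{187}{9}$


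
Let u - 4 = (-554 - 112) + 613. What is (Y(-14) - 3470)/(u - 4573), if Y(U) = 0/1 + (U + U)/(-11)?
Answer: 19071/25421 ≈ 0.75021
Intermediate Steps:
Y(U) = -2*U/11 (Y(U) = 0*1 + (2*U)*(-1/11) = 0 - 2*U/11 = -2*U/11)
u = -49 (u = 4 + ((-554 - 112) + 613) = 4 + (-666 + 613) = 4 - 53 = -49)
(Y(-14) - 3470)/(u - 4573) = (-2/11*(-14) - 3470)/(-49 - 4573) = (28/11 - 3470)/(-4622) = -38142/11*(-1/4622) = 19071/25421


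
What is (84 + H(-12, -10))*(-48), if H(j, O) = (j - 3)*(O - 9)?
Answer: -17712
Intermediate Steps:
H(j, O) = (-9 + O)*(-3 + j) (H(j, O) = (-3 + j)*(-9 + O) = (-9 + O)*(-3 + j))
(84 + H(-12, -10))*(-48) = (84 + (27 - 9*(-12) - 3*(-10) - 10*(-12)))*(-48) = (84 + (27 + 108 + 30 + 120))*(-48) = (84 + 285)*(-48) = 369*(-48) = -17712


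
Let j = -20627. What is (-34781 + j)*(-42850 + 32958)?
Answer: 548095936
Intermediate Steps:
(-34781 + j)*(-42850 + 32958) = (-34781 - 20627)*(-42850 + 32958) = -55408*(-9892) = 548095936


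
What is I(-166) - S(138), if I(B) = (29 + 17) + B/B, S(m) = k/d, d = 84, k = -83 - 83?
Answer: 2057/42 ≈ 48.976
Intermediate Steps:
k = -166
S(m) = -83/42 (S(m) = -166/84 = -166*1/84 = -83/42)
I(B) = 47 (I(B) = 46 + 1 = 47)
I(-166) - S(138) = 47 - 1*(-83/42) = 47 + 83/42 = 2057/42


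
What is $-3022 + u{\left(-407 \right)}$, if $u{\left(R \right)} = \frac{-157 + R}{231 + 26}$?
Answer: $- \frac{777218}{257} \approx -3024.2$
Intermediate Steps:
$u{\left(R \right)} = - \frac{157}{257} + \frac{R}{257}$ ($u{\left(R \right)} = \frac{-157 + R}{257} = \left(-157 + R\right) \frac{1}{257} = - \frac{157}{257} + \frac{R}{257}$)
$-3022 + u{\left(-407 \right)} = -3022 + \left(- \frac{157}{257} + \frac{1}{257} \left(-407\right)\right) = -3022 - \frac{564}{257} = - \frac{777218}{257}$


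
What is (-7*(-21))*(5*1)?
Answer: 735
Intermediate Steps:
(-7*(-21))*(5*1) = 147*5 = 735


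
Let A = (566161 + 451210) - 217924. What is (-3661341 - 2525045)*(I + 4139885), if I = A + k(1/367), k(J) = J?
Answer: -11214277466820170/367 ≈ -3.0557e+13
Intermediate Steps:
A = 799447 (A = 1017371 - 217924 = 799447)
I = 293397050/367 (I = 799447 + 1/367 = 293397050/367 ≈ 7.9945e+5)
(-3661341 - 2525045)*(I + 4139885) = (-3661341 - 2525045)*(293397050/367 + 4139885) = -6186386*1812734845/367 = -11214277466820170/367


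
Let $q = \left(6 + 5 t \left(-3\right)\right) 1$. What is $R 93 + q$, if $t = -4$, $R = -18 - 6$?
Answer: $-2166$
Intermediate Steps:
$R = -24$ ($R = -18 - 6 = -24$)
$q = 66$ ($q = \left(6 + 5 \left(-4\right) \left(-3\right)\right) 1 = \left(6 - -60\right) 1 = \left(6 + 60\right) 1 = 66 \cdot 1 = 66$)
$R 93 + q = \left(-24\right) 93 + 66 = -2232 + 66 = -2166$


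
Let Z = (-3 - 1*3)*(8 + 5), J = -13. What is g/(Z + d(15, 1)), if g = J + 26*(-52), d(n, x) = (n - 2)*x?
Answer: 21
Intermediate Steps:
Z = -78 (Z = (-3 - 3)*13 = -6*13 = -78)
d(n, x) = x*(-2 + n) (d(n, x) = (-2 + n)*x = x*(-2 + n))
g = -1365 (g = -13 + 26*(-52) = -13 - 1352 = -1365)
g/(Z + d(15, 1)) = -1365/(-78 + 1*(-2 + 15)) = -1365/(-78 + 1*13) = -1365/(-78 + 13) = -1365/(-65) = -1/65*(-1365) = 21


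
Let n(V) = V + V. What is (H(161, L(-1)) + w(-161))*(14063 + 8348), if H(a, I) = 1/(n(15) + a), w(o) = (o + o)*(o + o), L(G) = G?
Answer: 443819488095/191 ≈ 2.3237e+9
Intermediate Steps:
w(o) = 4*o² (w(o) = (2*o)*(2*o) = 4*o²)
n(V) = 2*V
H(a, I) = 1/(30 + a) (H(a, I) = 1/(2*15 + a) = 1/(30 + a))
(H(161, L(-1)) + w(-161))*(14063 + 8348) = (1/(30 + 161) + 4*(-161)²)*(14063 + 8348) = (1/191 + 4*25921)*22411 = (1/191 + 103684)*22411 = (19803645/191)*22411 = 443819488095/191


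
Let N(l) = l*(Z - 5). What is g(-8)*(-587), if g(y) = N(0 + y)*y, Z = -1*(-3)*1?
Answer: 75136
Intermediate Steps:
Z = 3 (Z = 3*1 = 3)
N(l) = -2*l (N(l) = l*(3 - 5) = l*(-2) = -2*l)
g(y) = -2*y² (g(y) = (-2*(0 + y))*y = (-2*y)*y = -2*y²)
g(-8)*(-587) = -2*(-8)²*(-587) = -2*64*(-587) = -128*(-587) = 75136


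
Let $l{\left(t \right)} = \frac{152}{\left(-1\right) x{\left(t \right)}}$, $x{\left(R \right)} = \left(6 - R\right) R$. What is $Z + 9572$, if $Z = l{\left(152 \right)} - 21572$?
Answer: $- \frac{1751999}{146} \approx -12000.0$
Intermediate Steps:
$x{\left(R \right)} = R \left(6 - R\right)$
$l{\left(t \right)} = - \frac{152}{t \left(6 - t\right)}$ ($l{\left(t \right)} = \frac{152}{\left(-1\right) t \left(6 - t\right)} = 152 \left(- \frac{1}{t \left(6 - t\right)}\right) = - \frac{152}{t \left(6 - t\right)}$)
$Z = - \frac{3149511}{146}$ ($Z = \frac{152}{152 \left(-6 + 152\right)} - 21572 = 152 \cdot \frac{1}{152} \cdot \frac{1}{146} - 21572 = \frac{1}{146} - 21572 = - \frac{3149511}{146} \approx -21572.0$)
$Z + 9572 = - \frac{3149511}{146} + 9572 = - \frac{1751999}{146}$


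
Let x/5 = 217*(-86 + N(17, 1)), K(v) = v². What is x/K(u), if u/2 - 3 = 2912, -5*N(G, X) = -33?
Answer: -86149/33988900 ≈ -0.0025346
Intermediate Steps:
N(G, X) = 33/5 (N(G, X) = -⅕*(-33) = 33/5)
u = 5830 (u = 6 + 2*2912 = 6 + 5824 = 5830)
x = -86149 (x = 5*(217*(-86 + 33/5)) = 5*(217*(-397/5)) = 5*(-86149/5) = -86149)
x/K(u) = -86149/(5830²) = -86149/33988900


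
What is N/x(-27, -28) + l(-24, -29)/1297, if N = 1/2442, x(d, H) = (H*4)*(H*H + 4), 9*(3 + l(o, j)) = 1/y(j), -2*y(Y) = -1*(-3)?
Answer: -5962763545/2515778407296 ≈ -0.0023701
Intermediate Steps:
y(Y) = -3/2 (y(Y) = -(-1)*(-3)/2 = -½*3 = -3/2)
l(o, j) = -83/27 (l(o, j) = -3 + 1/(9*(-3/2)) = -3 + (⅑)*(-⅔) = -3 - 2/27 = -83/27)
x(d, H) = 4*H*(4 + H²) (x(d, H) = (4*H)*(H² + 4) = (4*H)*(4 + H²) = 4*H*(4 + H²))
N = 1/2442 ≈ 0.00040950
N/x(-27, -28) + l(-24, -29)/1297 = 1/(2442*((4*(-28)*(4 + (-28)²)))) - 83/27/1297 = 1/(2442*((4*(-28)*(4 + 784)))) - 83/27*1/1297 = 1/(2442*((4*(-28)*788))) - 83/35019 = (1/2442)/(-88256) - 83/35019 = (1/2442)*(-1/88256) - 83/35019 = -1/215521152 - 83/35019 = -5962763545/2515778407296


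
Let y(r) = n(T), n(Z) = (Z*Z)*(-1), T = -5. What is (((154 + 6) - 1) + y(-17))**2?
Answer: 17956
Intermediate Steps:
n(Z) = -Z**2 (n(Z) = Z**2*(-1) = -Z**2)
y(r) = -25 (y(r) = -1*(-5)**2 = -1*25 = -25)
(((154 + 6) - 1) + y(-17))**2 = (((154 + 6) - 1) - 25)**2 = ((160 - 1) - 25)**2 = (159 - 25)**2 = 134**2 = 17956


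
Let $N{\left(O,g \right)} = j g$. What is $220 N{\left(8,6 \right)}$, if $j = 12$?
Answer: $15840$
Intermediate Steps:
$N{\left(O,g \right)} = 12 g$
$220 N{\left(8,6 \right)} = 220 \cdot 12 \cdot 6 = 220 \cdot 72 = 15840$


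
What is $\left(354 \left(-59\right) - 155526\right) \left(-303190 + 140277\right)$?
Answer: $28739808156$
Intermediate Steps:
$\left(354 \left(-59\right) - 155526\right) \left(-303190 + 140277\right) = \left(-20886 - 155526\right) \left(-162913\right) = \left(-176412\right) \left(-162913\right) = 28739808156$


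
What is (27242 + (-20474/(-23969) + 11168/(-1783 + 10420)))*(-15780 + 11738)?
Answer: -22797244798406152/207020253 ≈ -1.1012e+8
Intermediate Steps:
(27242 + (-20474/(-23969) + 11168/(-1783 + 10420)))*(-15780 + 11738) = (27242 + (-20474*(-1/23969) + 11168/8637))*(-4042) = (27242 + (20474/23969 + 11168*(1/8637)))*(-4042) = (27242 + (20474/23969 + 11168/8637))*(-4042) = (27242 + 444519730/207020253)*(-4042) = (5640090251956/207020253)*(-4042) = -22797244798406152/207020253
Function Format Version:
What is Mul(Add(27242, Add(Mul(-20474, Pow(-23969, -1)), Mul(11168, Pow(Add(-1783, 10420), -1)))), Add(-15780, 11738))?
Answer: Rational(-22797244798406152, 207020253) ≈ -1.1012e+8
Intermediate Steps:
Mul(Add(27242, Add(Mul(-20474, Pow(-23969, -1)), Mul(11168, Pow(Add(-1783, 10420), -1)))), Add(-15780, 11738)) = Mul(Add(27242, Add(Mul(-20474, Rational(-1, 23969)), Mul(11168, Pow(8637, -1)))), -4042) = Mul(Add(27242, Add(Rational(20474, 23969), Mul(11168, Rational(1, 8637)))), -4042) = Mul(Add(27242, Add(Rational(20474, 23969), Rational(11168, 8637))), -4042) = Mul(Add(27242, Rational(444519730, 207020253)), -4042) = Mul(Rational(5640090251956, 207020253), -4042) = Rational(-22797244798406152, 207020253)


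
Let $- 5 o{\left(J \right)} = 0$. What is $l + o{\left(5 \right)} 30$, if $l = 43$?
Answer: $43$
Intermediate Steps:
$o{\left(J \right)} = 0$ ($o{\left(J \right)} = \left(- \frac{1}{5}\right) 0 = 0$)
$l + o{\left(5 \right)} 30 = 43 + 0 \cdot 30 = 43 + 0 = 43$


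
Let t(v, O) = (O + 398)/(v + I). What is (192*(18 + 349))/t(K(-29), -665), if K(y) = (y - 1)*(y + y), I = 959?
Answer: -63394112/89 ≈ -7.1229e+5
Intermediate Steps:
K(y) = 2*y*(-1 + y) (K(y) = (-1 + y)*(2*y) = 2*y*(-1 + y))
t(v, O) = (398 + O)/(959 + v) (t(v, O) = (O + 398)/(v + 959) = (398 + O)/(959 + v))
(192*(18 + 349))/t(K(-29), -665) = (192*(18 + 349))/(((398 - 665)/(959 + 2*(-29)*(-1 - 29)))) = (192*367)/((-267/(959 + 2*(-29)*(-30)))) = 70464/((-267/(959 + 1740))) = 70464/((-267/2699)) = 70464/(((1/2699)*(-267))) = 70464/(-267/2699) = 70464*(-2699/267) = -63394112/89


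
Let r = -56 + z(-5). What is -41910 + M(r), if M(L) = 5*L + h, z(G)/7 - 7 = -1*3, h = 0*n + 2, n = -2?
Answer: -42048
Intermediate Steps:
h = 2 (h = 0*(-2) + 2 = 0 + 2 = 2)
z(G) = 28 (z(G) = 49 + 7*(-1*3) = 49 + 7*(-3) = 49 - 21 = 28)
r = -28 (r = -56 + 28 = -28)
M(L) = 2 + 5*L (M(L) = 5*L + 2 = 2 + 5*L)
-41910 + M(r) = -41910 + (2 + 5*(-28)) = -41910 + (2 - 140) = -41910 - 138 = -42048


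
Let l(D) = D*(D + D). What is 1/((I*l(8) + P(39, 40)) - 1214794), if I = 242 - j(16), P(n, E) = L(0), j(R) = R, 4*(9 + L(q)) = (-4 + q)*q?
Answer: -1/1185875 ≈ -8.4326e-7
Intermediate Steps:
L(q) = -9 + q*(-4 + q)/4 (L(q) = -9 + ((-4 + q)*q)/4 = -9 + (q*(-4 + q))/4 = -9 + q*(-4 + q)/4)
P(n, E) = -9 (P(n, E) = -9 - 1*0 + (¼)*0² = -9 + 0 + (¼)*0 = -9 + 0 + 0 = -9)
l(D) = 2*D² (l(D) = D*(2*D) = 2*D²)
I = 226 (I = 242 - 1*16 = 242 - 16 = 226)
1/((I*l(8) + P(39, 40)) - 1214794) = 1/((226*(2*8²) - 9) - 1214794) = 1/((226*(2*64) - 9) - 1214794) = 1/((226*128 - 9) - 1214794) = 1/((28928 - 9) - 1214794) = 1/(28919 - 1214794) = 1/(-1185875) = -1/1185875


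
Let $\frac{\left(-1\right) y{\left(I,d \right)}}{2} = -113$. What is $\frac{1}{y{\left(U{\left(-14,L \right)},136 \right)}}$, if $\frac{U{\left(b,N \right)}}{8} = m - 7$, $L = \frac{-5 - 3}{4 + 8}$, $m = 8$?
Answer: $\frac{1}{226} \approx 0.0044248$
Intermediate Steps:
$L = - \frac{2}{3}$ ($L = - \frac{8}{12} = \left(-8\right) \frac{1}{12} = - \frac{2}{3} \approx -0.66667$)
$U{\left(b,N \right)} = 8$ ($U{\left(b,N \right)} = 8 \left(8 - 7\right) = 8 \cdot 1 = 8$)
$y{\left(I,d \right)} = 226$ ($y{\left(I,d \right)} = \left(-2\right) \left(-113\right) = 226$)
$\frac{1}{y{\left(U{\left(-14,L \right)},136 \right)}} = \frac{1}{226}$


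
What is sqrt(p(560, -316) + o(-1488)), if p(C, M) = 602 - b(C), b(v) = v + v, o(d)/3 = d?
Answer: I*sqrt(4982) ≈ 70.583*I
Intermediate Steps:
o(d) = 3*d
b(v) = 2*v
p(C, M) = 602 - 2*C
sqrt(p(560, -316) + o(-1488)) = sqrt((602 - 2*560) + 3*(-1488)) = sqrt((602 - 1120) - 4464) = sqrt(-518 - 4464) = sqrt(-4982) = I*sqrt(4982)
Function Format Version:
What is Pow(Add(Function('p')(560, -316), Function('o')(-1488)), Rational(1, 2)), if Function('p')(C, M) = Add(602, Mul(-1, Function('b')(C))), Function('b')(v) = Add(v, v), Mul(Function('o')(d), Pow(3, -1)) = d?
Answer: Mul(I, Pow(4982, Rational(1, 2))) ≈ Mul(70.583, I)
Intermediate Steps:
Function('o')(d) = Mul(3, d)
Function('b')(v) = Mul(2, v)
Function('p')(C, M) = Add(602, Mul(-2, C)) (Function('p')(C, M) = Add(602, Mul(-1, Mul(2, C))) = Add(602, Mul(-2, C)))
Pow(Add(Function('p')(560, -316), Function('o')(-1488)), Rational(1, 2)) = Pow(Add(Add(602, Mul(-2, 560)), Mul(3, -1488)), Rational(1, 2)) = Pow(Add(Add(602, -1120), -4464), Rational(1, 2)) = Pow(Add(-518, -4464), Rational(1, 2)) = Pow(-4982, Rational(1, 2)) = Mul(I, Pow(4982, Rational(1, 2)))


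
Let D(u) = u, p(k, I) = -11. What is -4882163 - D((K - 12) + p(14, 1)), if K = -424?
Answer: -4881716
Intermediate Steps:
-4882163 - D((K - 12) + p(14, 1)) = -4882163 - ((-424 - 12) - 11) = -4882163 - (-436 - 11) = -4882163 - 1*(-447) = -4882163 + 447 = -4881716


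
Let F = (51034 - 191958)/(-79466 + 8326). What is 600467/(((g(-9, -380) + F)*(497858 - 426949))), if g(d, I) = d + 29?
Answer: 10679305595/27720526279 ≈ 0.38525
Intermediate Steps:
g(d, I) = 29 + d
F = 35231/17785 (F = -140924/(-71140) = -140924*(-1/71140) = 35231/17785 ≈ 1.9809)
600467/(((g(-9, -380) + F)*(497858 - 426949))) = 600467/((((29 - 9) + 35231/17785)*(497858 - 426949))) = 600467/(((20 + 35231/17785)*70909)) = 600467/(((390931/17785)*70909)) = 600467/(27720526279/17785) = 600467*(17785/27720526279) = 10679305595/27720526279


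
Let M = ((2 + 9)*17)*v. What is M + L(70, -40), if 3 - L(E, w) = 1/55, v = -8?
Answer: -82116/55 ≈ -1493.0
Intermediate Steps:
L(E, w) = 164/55 (L(E, w) = 3 - 1/55 = 164/55)
M = -1496 (M = ((2 + 9)*17)*(-8) = (11*17)*(-8) = 187*(-8) = -1496)
M + L(70, -40) = -1496 + 164/55 = -82116/55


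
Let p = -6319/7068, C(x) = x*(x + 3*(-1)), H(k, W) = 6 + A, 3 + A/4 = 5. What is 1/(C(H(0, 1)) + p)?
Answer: 7068/1082153 ≈ 0.0065314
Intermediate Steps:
A = 8 (A = -12 + 4*5 = -12 + 20 = 8)
H(k, W) = 14 (H(k, W) = 6 + 8 = 14)
C(x) = x*(-3 + x) (C(x) = x*(x - 3) = x*(-3 + x))
p = -6319/7068 (p = -6319*1/7068 = -6319/7068 ≈ -0.89403)
1/(C(H(0, 1)) + p) = 1/(14*(-3 + 14) - 6319/7068) = 1/(14*11 - 6319/7068) = 1/(154 - 6319/7068) = 1/(1082153/7068) = 7068/1082153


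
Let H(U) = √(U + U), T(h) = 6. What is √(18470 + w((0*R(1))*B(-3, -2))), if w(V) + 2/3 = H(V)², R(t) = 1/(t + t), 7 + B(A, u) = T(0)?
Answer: 4*√10389/3 ≈ 135.90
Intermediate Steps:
B(A, u) = -1 (B(A, u) = -7 + 6 = -1)
R(t) = 1/(2*t)
H(U) = √2*√U (H(U) = √(2*U) = √2*√U)
w(V) = -⅔ + 2*V (w(V) = -⅔ + (√2*√V)² = -⅔ + 2*V)
√(18470 + w((0*R(1))*B(-3, -2))) = √(18470 + (-⅔ + 2*((0*((½)/1))*(-1)))) = √(18470 + (-⅔ + 2*((0*((½)*1))*(-1)))) = √(18470 + (-⅔ + 2*((0*(½))*(-1)))) = √(18470 + (-⅔ + 2*(0*(-1)))) = √(18470 + (-⅔ + 2*0)) = √(18470 + (-⅔ + 0)) = √(18470 - ⅔) = √(55408/3) = 4*√10389/3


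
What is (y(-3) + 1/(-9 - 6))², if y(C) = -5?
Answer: 5776/225 ≈ 25.671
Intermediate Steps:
(y(-3) + 1/(-9 - 6))² = (-5 + 1/(-9 - 6))² = (-5 + 1/(-15))² = (-5 - 1/15)² = (-76/15)² = 5776/225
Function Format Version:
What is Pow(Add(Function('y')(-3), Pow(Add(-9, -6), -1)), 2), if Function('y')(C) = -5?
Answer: Rational(5776, 225) ≈ 25.671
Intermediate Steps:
Pow(Add(Function('y')(-3), Pow(Add(-9, -6), -1)), 2) = Pow(Add(-5, Pow(Add(-9, -6), -1)), 2) = Pow(Add(-5, Pow(-15, -1)), 2) = Pow(Add(-5, Rational(-1, 15)), 2) = Pow(Rational(-76, 15), 2) = Rational(5776, 225)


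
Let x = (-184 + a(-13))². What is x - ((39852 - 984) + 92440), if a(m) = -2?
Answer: -96712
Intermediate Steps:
x = 34596 (x = (-184 - 2)² = (-186)² = 34596)
x - ((39852 - 984) + 92440) = 34596 - ((39852 - 984) + 92440) = 34596 - (38868 + 92440) = 34596 - 1*131308 = 34596 - 131308 = -96712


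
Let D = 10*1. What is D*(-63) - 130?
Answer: -760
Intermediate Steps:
D = 10
D*(-63) - 130 = 10*(-63) - 130 = -630 - 130 = -760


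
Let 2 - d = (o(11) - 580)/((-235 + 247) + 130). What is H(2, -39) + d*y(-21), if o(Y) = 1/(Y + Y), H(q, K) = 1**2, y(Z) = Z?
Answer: -396023/3124 ≈ -126.77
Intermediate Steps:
H(q, K) = 1
o(Y) = 1/(2*Y)
d = 19007/3124 (d = 2 - ((1/2)/11 - 580)/((-235 + 247) + 130) = 2 - ((1/2)*(1/11) - 580)/(12 + 130) = 2 - (1/22 - 580)/142 = 2 - (-12759)/(22*142) = 2 - 1*(-12759/3124) = 2 + 12759/3124 = 19007/3124 ≈ 6.0842)
H(2, -39) + d*y(-21) = 1 + (19007/3124)*(-21) = 1 - 399147/3124 = -396023/3124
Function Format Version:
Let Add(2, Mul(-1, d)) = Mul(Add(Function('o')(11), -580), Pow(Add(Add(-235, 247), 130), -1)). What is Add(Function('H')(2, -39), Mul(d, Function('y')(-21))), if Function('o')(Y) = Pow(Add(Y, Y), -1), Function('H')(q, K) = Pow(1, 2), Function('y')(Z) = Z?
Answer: Rational(-396023, 3124) ≈ -126.77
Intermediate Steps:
Function('H')(q, K) = 1
Function('o')(Y) = Mul(Rational(1, 2), Pow(Y, -1)) (Function('o')(Y) = Pow(Mul(2, Y), -1) = Mul(Rational(1, 2), Pow(Y, -1)))
d = Rational(19007, 3124) (d = Add(2, Mul(-1, Mul(Add(Mul(Rational(1, 2), Pow(11, -1)), -580), Pow(Add(Add(-235, 247), 130), -1)))) = Add(2, Mul(-1, Mul(Add(Mul(Rational(1, 2), Rational(1, 11)), -580), Pow(Add(12, 130), -1)))) = Add(2, Mul(-1, Mul(Add(Rational(1, 22), -580), Pow(142, -1)))) = Add(2, Mul(-1, Mul(Rational(-12759, 22), Rational(1, 142)))) = Add(2, Mul(-1, Rational(-12759, 3124))) = Add(2, Rational(12759, 3124)) = Rational(19007, 3124) ≈ 6.0842)
Add(Function('H')(2, -39), Mul(d, Function('y')(-21))) = Add(1, Mul(Rational(19007, 3124), -21)) = Add(1, Rational(-399147, 3124)) = Rational(-396023, 3124)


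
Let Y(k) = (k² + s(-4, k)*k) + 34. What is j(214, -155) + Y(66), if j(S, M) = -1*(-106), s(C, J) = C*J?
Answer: -12928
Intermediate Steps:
Y(k) = 34 - 3*k² (Y(k) = (k² + (-4*k)*k) + 34 = (k² - 4*k²) + 34 = -3*k² + 34 = 34 - 3*k²)
j(S, M) = 106
j(214, -155) + Y(66) = 106 + (34 - 3*66²) = 106 + (34 - 3*4356) = 106 + (34 - 13068) = 106 - 13034 = -12928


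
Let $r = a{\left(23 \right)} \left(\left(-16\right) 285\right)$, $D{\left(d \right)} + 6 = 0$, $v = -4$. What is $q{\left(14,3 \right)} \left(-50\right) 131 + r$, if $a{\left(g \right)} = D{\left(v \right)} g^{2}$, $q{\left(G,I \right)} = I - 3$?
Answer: $14473440$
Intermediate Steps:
$D{\left(d \right)} = -6$ ($D{\left(d \right)} = -6 + 0 = -6$)
$q{\left(G,I \right)} = -3 + I$ ($q{\left(G,I \right)} = I - 3 = -3 + I$)
$a{\left(g \right)} = - 6 g^{2}$
$r = 14473440$ ($r = - 6 \cdot 23^{2} \left(\left(-16\right) 285\right) = \left(-6\right) 529 \left(-4560\right) = \left(-3174\right) \left(-4560\right) = 14473440$)
$q{\left(14,3 \right)} \left(-50\right) 131 + r = \left(-3 + 3\right) \left(-50\right) 131 + 14473440 = 0 \left(-50\right) 131 + 14473440 = 0 \cdot 131 + 14473440 = 0 + 14473440 = 14473440$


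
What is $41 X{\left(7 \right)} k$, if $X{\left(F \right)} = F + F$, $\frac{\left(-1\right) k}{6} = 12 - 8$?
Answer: $-13776$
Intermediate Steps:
$k = -24$ ($k = - 6 \left(12 - 8\right) = \left(-6\right) 4 = -24$)
$X{\left(F \right)} = 2 F$
$41 X{\left(7 \right)} k = 41 \cdot 2 \cdot 7 \left(-24\right) = 41 \cdot 14 \left(-24\right) = 574 \left(-24\right) = -13776$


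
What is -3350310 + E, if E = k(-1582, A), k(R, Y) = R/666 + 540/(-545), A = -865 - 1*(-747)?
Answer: -121606324253/36297 ≈ -3.3503e+6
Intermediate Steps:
A = -118 (A = -865 + 747 = -118)
k(R, Y) = -108/109 + R/666 (k(R, Y) = R*(1/666) + 540*(-1/545) = R/666 - 108/109 = -108/109 + R/666)
E = -122183/36297 (E = -108/109 + (1/666)*(-1582) = -108/109 - 791/333 = -122183/36297 ≈ -3.3662)
-3350310 + E = -3350310 - 122183/36297 = -121606324253/36297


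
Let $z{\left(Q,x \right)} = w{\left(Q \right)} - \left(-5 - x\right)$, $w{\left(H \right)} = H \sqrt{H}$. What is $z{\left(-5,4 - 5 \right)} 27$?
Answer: $108 - 135 i \sqrt{5} \approx 108.0 - 301.87 i$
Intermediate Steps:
$w{\left(H \right)} = H^{\frac{3}{2}}$
$z{\left(Q,x \right)} = 5 + x + Q^{\frac{3}{2}}$ ($z{\left(Q,x \right)} = Q^{\frac{3}{2}} - \left(-5 - x\right) = Q^{\frac{3}{2}} + \left(5 + x\right) = 5 + x + Q^{\frac{3}{2}}$)
$z{\left(-5,4 - 5 \right)} 27 = \left(5 + \left(4 - 5\right) + \left(-5\right)^{\frac{3}{2}}\right) 27 = \left(5 - 1 - 5 i \sqrt{5}\right) 27 = \left(4 - 5 i \sqrt{5}\right) 27 = 108 - 135 i \sqrt{5}$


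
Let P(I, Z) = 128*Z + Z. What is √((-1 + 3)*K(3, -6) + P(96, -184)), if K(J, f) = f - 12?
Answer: 2*I*√5943 ≈ 154.18*I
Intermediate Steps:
K(J, f) = -12 + f
P(I, Z) = 129*Z
√((-1 + 3)*K(3, -6) + P(96, -184)) = √((-1 + 3)*(-12 - 6) + 129*(-184)) = √(2*(-18) - 23736) = √(-36 - 23736) = √(-23772) = 2*I*√5943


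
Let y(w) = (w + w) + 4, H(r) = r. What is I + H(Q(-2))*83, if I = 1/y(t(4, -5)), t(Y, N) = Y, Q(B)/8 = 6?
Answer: 47809/12 ≈ 3984.1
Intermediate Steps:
Q(B) = 48 (Q(B) = 8*6 = 48)
y(w) = 4 + 2*w (y(w) = 2*w + 4 = 4 + 2*w)
I = 1/12 (I = 1/(4 + 2*4) = 1/(4 + 8) = 1/12 ≈ 0.083333)
I + H(Q(-2))*83 = 1/12 + 48*83 = 1/12 + 3984 = 47809/12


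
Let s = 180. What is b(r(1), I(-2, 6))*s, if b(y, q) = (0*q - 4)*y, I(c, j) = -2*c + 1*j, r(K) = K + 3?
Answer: -2880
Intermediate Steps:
r(K) = 3 + K
I(c, j) = j - 2*c (I(c, j) = -2*c + j = j - 2*c)
b(y, q) = -4*y (b(y, q) = (0 - 4)*y = -4*y)
b(r(1), I(-2, 6))*s = -4*(3 + 1)*180 = -4*4*180 = -16*180 = -2880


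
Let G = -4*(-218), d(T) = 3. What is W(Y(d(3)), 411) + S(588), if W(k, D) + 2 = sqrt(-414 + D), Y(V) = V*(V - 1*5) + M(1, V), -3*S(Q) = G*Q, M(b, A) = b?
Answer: -170914 + I*sqrt(3) ≈ -1.7091e+5 + 1.732*I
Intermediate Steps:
G = 872
S(Q) = -872*Q/3
Y(V) = 1 + V*(-5 + V) (Y(V) = V*(V - 1*5) + 1 = V*(V - 5) + 1 = V*(-5 + V) + 1 = 1 + V*(-5 + V))
W(k, D) = -2 + sqrt(-414 + D)
W(Y(d(3)), 411) + S(588) = (-2 + sqrt(-414 + 411)) - 872/3*588 = (-2 + sqrt(-3)) - 170912 = (-2 + I*sqrt(3)) - 170912 = -170914 + I*sqrt(3)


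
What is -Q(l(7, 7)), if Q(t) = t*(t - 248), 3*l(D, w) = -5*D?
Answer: -27265/9 ≈ -3029.4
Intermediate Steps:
l(D, w) = -5*D/3 (l(D, w) = (-5*D)/3 = -5*D/3)
Q(t) = t*(-248 + t)
-Q(l(7, 7)) = -(-5/3*7)*(-248 - 5/3*7) = -(-35)*(-248 - 35/3)/3 = -(-35)*(-779)/(3*3) = -1*27265/9 = -27265/9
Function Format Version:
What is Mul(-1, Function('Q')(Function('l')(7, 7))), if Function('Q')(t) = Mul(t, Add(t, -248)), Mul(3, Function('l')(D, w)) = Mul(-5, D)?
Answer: Rational(-27265, 9) ≈ -3029.4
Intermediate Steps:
Function('l')(D, w) = Mul(Rational(-5, 3), D) (Function('l')(D, w) = Mul(Rational(1, 3), Mul(-5, D)) = Mul(Rational(-5, 3), D))
Function('Q')(t) = Mul(t, Add(-248, t))
Mul(-1, Function('Q')(Function('l')(7, 7))) = Mul(-1, Mul(Mul(Rational(-5, 3), 7), Add(-248, Mul(Rational(-5, 3), 7)))) = Mul(-1, Mul(Rational(-35, 3), Add(-248, Rational(-35, 3)))) = Mul(-1, Mul(Rational(-35, 3), Rational(-779, 3))) = Mul(-1, Rational(27265, 9)) = Rational(-27265, 9)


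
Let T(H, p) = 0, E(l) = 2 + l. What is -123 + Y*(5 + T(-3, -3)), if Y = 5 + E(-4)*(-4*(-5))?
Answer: -298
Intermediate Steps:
Y = -35 (Y = 5 + (2 - 4)*(-4*(-5)) = 5 - 2*20 = 5 - 40 = -35)
-123 + Y*(5 + T(-3, -3)) = -123 - 35*(5 + 0) = -123 - 35*5 = -123 - 175 = -298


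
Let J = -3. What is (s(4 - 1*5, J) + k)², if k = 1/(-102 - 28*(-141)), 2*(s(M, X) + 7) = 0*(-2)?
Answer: 16463199481/335988900 ≈ 48.999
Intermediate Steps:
s(M, X) = -7 (s(M, X) = -7 + (0*(-2))/2 = -7 + (½)*0 = -7 + 0 = -7)
k = 1/18330 (k = -1/141/(-130) = -1/130*(-1/141) = 1/18330 ≈ 5.4555e-5)
(s(4 - 1*5, J) + k)² = (-7 + 1/18330)² = (-128309/18330)² = 16463199481/335988900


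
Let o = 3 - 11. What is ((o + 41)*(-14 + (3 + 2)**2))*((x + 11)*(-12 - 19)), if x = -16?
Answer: 56265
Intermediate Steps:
o = -8
((o + 41)*(-14 + (3 + 2)**2))*((x + 11)*(-12 - 19)) = ((-8 + 41)*(-14 + (3 + 2)**2))*((-16 + 11)*(-12 - 19)) = (33*(-14 + 5**2))*(-5*(-31)) = (33*(-14 + 25))*155 = (33*11)*155 = 363*155 = 56265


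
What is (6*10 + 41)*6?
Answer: 606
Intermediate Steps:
(6*10 + 41)*6 = (60 + 41)*6 = 101*6 = 606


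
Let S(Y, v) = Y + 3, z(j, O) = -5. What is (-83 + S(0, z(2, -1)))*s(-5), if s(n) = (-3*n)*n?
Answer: 6000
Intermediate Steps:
s(n) = -3*n**2
S(Y, v) = 3 + Y
(-83 + S(0, z(2, -1)))*s(-5) = (-83 + (3 + 0))*(-3*(-5)**2) = (-83 + 3)*(-3*25) = -80*(-75) = 6000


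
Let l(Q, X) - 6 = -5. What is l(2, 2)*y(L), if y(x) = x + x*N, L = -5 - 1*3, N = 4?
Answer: -40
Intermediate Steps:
l(Q, X) = 1 (l(Q, X) = 6 - 5 = 1)
L = -8 (L = -5 - 3 = -8)
y(x) = 5*x (y(x) = x + x*4 = x + 4*x = 5*x)
l(2, 2)*y(L) = 1*(5*(-8)) = 1*(-40) = -40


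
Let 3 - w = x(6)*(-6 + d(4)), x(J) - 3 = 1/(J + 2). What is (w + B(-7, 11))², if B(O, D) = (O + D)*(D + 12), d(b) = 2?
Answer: 46225/4 ≈ 11556.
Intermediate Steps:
x(J) = 3 + 1/(2 + J) (x(J) = 3 + 1/(J + 2) = 3 + 1/(2 + J))
B(O, D) = (12 + D)*(D + O) (B(O, D) = (D + O)*(12 + D) = (12 + D)*(D + O))
w = 31/2 (w = 3 - (7 + 3*6)/(2 + 6)*(-6 + 2) = 3 - (7 + 18)/8*(-4) = 3 - (⅛)*25*(-4) = 3 - 25*(-4)/8 = 3 - 1*(-25/2) = 3 + 25/2 = 31/2 ≈ 15.500)
(w + B(-7, 11))² = (31/2 + (11² + 12*11 + 12*(-7) + 11*(-7)))² = (31/2 + (121 + 132 - 84 - 77))² = (31/2 + 92)² = (215/2)² = 46225/4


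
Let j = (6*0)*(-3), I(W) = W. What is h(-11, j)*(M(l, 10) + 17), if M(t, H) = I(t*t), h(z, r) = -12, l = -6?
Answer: -636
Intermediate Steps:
j = 0 (j = 0*(-3) = 0)
M(t, H) = t**2 (M(t, H) = t*t = t**2)
h(-11, j)*(M(l, 10) + 17) = -12*((-6)**2 + 17) = -12*(36 + 17) = -12*53 = -636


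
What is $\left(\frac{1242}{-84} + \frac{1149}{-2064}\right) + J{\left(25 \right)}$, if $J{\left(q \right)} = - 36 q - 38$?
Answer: $- \frac{4591297}{4816} \approx -953.34$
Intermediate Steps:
$J{\left(q \right)} = -38 - 36 q$
$\left(\frac{1242}{-84} + \frac{1149}{-2064}\right) + J{\left(25 \right)} = \left(\frac{1242}{-84} + \frac{1149}{-2064}\right) - 938 = \left(1242 \left(- \frac{1}{84}\right) + 1149 \left(- \frac{1}{2064}\right)\right) - 938 = \left(- \frac{207}{14} - \frac{383}{688}\right) - 938 = - \frac{73889}{4816} - 938 = - \frac{4591297}{4816}$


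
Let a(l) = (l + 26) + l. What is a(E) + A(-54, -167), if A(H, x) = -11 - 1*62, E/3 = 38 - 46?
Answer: -95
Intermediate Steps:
E = -24 (E = 3*(38 - 46) = 3*(-8) = -24)
A(H, x) = -73 (A(H, x) = -11 - 62 = -73)
a(l) = 26 + 2*l (a(l) = (26 + l) + l = 26 + 2*l)
a(E) + A(-54, -167) = (26 + 2*(-24)) - 73 = (26 - 48) - 73 = -22 - 73 = -95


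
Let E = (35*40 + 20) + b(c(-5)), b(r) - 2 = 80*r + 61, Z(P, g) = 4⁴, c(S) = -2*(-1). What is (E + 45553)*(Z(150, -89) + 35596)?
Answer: 1692070992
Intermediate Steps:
c(S) = 2
Z(P, g) = 256
b(r) = 63 + 80*r (b(r) = 2 + (80*r + 61) = 2 + (61 + 80*r) = 63 + 80*r)
E = 1643 (E = (35*40 + 20) + (63 + 80*2) = (1400 + 20) + (63 + 160) = 1420 + 223 = 1643)
(E + 45553)*(Z(150, -89) + 35596) = (1643 + 45553)*(256 + 35596) = 47196*35852 = 1692070992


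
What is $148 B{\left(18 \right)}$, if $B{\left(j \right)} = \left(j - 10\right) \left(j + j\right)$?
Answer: $42624$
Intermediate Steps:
$B{\left(j \right)} = 2 j \left(-10 + j\right)$ ($B{\left(j \right)} = \left(-10 + j\right) 2 j = 2 j \left(-10 + j\right)$)
$148 B{\left(18 \right)} = 148 \cdot 2 \cdot 18 \left(-10 + 18\right) = 148 \cdot 2 \cdot 18 \cdot 8 = 148 \cdot 288 = 42624$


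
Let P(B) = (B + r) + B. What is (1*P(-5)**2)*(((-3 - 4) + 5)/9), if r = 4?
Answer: -8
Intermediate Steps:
P(B) = 4 + 2*B (P(B) = (B + 4) + B = (4 + B) + B = 4 + 2*B)
(1*P(-5)**2)*(((-3 - 4) + 5)/9) = (1*(4 + 2*(-5))**2)*(((-3 - 4) + 5)/9) = (1*(4 - 10)**2)*((-7 + 5)*(1/9)) = (1*(-6)**2)*(-2*1/9) = (1*36)*(-2/9) = 36*(-2/9) = -8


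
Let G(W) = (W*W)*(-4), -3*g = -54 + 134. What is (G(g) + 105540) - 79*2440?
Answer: -810580/9 ≈ -90065.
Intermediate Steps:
g = -80/3 (g = -(-54 + 134)/3 = -⅓*80 = -80/3 ≈ -26.667)
G(W) = -4*W² (G(W) = W²*(-4) = -4*W²)
(G(g) + 105540) - 79*2440 = (-4*(-80/3)² + 105540) - 79*2440 = (-4*6400/9 + 105540) - 192760 = (-25600/9 + 105540) - 192760 = 924260/9 - 192760 = -810580/9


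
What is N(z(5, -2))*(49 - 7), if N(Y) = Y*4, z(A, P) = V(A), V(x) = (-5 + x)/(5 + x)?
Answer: 0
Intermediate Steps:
V(x) = (-5 + x)/(5 + x)
z(A, P) = (-5 + A)/(5 + A)
N(Y) = 4*Y
N(z(5, -2))*(49 - 7) = (4*((-5 + 5)/(5 + 5)))*(49 - 7) = (4*(0/10))*42 = (4*((1/10)*0))*42 = (4*0)*42 = 0*42 = 0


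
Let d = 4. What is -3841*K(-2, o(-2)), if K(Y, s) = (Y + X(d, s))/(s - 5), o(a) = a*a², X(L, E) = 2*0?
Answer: -7682/13 ≈ -590.92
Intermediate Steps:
X(L, E) = 0
o(a) = a³
K(Y, s) = Y/(-5 + s) (K(Y, s) = (Y + 0)/(s - 5) = Y/(-5 + s))
-3841*K(-2, o(-2)) = -(-7682)/(-5 + (-2)³) = -(-7682)/(-5 - 8) = -(-7682)/(-13) = -(-7682)*(-1)/13 = -3841*2/13 = -7682/13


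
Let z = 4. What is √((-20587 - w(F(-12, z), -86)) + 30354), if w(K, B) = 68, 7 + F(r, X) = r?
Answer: √9699 ≈ 98.484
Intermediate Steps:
F(r, X) = -7 + r
√((-20587 - w(F(-12, z), -86)) + 30354) = √((-20587 - 1*68) + 30354) = √((-20587 - 68) + 30354) = √(-20655 + 30354) = √9699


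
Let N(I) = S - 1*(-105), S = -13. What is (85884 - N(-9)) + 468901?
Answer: 554693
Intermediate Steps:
N(I) = 92 (N(I) = -13 - 1*(-105) = -13 + 105 = 92)
(85884 - N(-9)) + 468901 = (85884 - 1*92) + 468901 = (85884 - 92) + 468901 = 85792 + 468901 = 554693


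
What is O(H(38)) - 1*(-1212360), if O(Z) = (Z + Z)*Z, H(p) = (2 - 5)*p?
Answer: 1238352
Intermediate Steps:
H(p) = -3*p
O(Z) = 2*Z² (O(Z) = (2*Z)*Z = 2*Z²)
O(H(38)) - 1*(-1212360) = 2*(-3*38)² - 1*(-1212360) = 2*(-114)² + 1212360 = 2*12996 + 1212360 = 25992 + 1212360 = 1238352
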